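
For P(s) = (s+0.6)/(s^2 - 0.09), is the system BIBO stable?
Denominator: s^2 - 0.09 = (s - 0.3)(s + 0.3). Poles: -0.3, 0.3. All Re(p)<0: No (unstable)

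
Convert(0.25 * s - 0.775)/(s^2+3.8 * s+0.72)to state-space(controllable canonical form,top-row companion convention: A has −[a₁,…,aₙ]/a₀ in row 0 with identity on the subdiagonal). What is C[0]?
Reachable canonical form: C = numerator coefficients (right-aligned, zero-padded to length n).
num = 0.25*s - 0.775, C = [[0.25, -0.775]].
C[0] = 0.25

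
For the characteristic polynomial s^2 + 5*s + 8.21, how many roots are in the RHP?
Poles: -2.5 + 1.4j, -2.5 - 1.4j. RHP poles (Re>0): 0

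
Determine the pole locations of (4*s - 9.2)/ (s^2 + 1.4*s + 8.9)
Set denominator = 0: s^2 + 1.4*s + 8.9 = 0 → Poles: -0.7 + 2.9j, -0.7 - 2.9j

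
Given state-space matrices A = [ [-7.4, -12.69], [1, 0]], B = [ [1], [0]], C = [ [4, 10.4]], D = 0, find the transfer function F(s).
F(s) = C(sI - A)⁻¹B + D.
Characteristic polynomial det(sI - A) = s^2 + 7.4*s + 12.69.
Numerator from C·adj(sI-A)·B + D·det(sI-A) = 4*s + 10.4.
F(s) = (4*s + 10.4)/(s^2 + 7.4*s + 12.69)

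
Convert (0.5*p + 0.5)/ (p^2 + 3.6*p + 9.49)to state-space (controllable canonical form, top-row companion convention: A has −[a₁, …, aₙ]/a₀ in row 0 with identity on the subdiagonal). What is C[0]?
Reachable canonical form: C = numerator coefficients (right-aligned, zero-padded to length n).
num = 0.5*p + 0.5, C = [[0.5, 0.5]].
C[0] = 0.5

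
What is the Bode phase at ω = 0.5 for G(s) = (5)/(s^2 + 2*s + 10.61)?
Substitute s = j*0.5: G(j0.5) = 0.47817 - 0.0461554j.
∠G(j0.5) = atan2(Im, Re) = atan2(-0.0461554, 0.47817) = -5.51°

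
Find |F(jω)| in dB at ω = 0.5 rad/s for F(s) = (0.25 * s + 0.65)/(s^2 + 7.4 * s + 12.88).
Substitute s = j*0.5: F(j0.5) = 0.0500673 - 0.00477031j.
|F(j0.5)| = sqrt(Re² + Im²) = 0.05029.
20*log₁₀(0.05029) = -25.97 dB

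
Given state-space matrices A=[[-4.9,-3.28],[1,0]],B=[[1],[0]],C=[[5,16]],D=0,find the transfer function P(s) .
P(s) = C(sI - A)⁻¹B + D.
Characteristic polynomial det(sI - A) = s^2 + 4.9*s + 3.28.
Numerator from C·adj(sI-A)·B + D·det(sI-A) = 5*s + 16.
P(s) = (5*s + 16)/(s^2 + 4.9*s + 3.28)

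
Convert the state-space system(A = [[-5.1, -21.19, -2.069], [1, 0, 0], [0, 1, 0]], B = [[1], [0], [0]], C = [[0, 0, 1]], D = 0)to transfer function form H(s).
H(s) = C(sI - A)⁻¹B + D.
Characteristic polynomial det(sI - A) = s^3 + 5.1*s^2 + 21.19*s + 2.069.
Numerator from C·adj(sI-A)·B + D·det(sI-A) = 1.
H(s) = (1)/(s^3 + 5.1*s^2 + 21.19*s + 2.069)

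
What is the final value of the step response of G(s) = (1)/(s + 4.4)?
FVT: lim_{t→∞} y(t) = lim_{s→0} s*Y(s) where Y(s) = G(s)/s.
= lim_{s→0} G(s) = G(0) = num(0)/den(0) = 1/4.4 = 0.2273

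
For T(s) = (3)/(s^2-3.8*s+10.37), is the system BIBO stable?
Denominator: s^2 - 3.8*s + 10.37. Poles: 1.9 + 2.6j, 1.9 - 2.6j. All Re(p)<0: No (unstable)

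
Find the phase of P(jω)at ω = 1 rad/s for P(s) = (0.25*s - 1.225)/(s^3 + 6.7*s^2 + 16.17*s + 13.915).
Substitute s = j*1: P(j1) = -0.0178814 + 0.0722469j.
∠P(j1) = atan2(Im, Re) = atan2(0.0722469, -0.0178814) = 103.90°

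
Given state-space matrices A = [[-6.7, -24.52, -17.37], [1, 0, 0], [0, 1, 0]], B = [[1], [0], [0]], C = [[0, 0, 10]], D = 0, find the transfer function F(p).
F(p) = C(pI - A)⁻¹B + D.
Characteristic polynomial det(pI - A) = p^3 + 6.7*p^2 + 24.52*p + 17.37.
Numerator from C·adj(pI-A)·B + D·det(pI-A) = 10.
F(p) = (10)/(p^3 + 6.7*p^2 + 24.52*p + 17.37)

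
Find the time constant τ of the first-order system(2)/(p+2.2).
First-order system: τ = -1/pole. Pole = -2.2. τ = -1/(-2.2) = 0.4545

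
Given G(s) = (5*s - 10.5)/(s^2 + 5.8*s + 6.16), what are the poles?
Set denominator = 0: s^2 + 5.8*s + 6.16 = (s + 1.4)(s + 4.4) = 0 → Poles: -1.4, -4.4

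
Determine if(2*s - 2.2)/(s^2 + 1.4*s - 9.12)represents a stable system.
Denominator: s^2 + 1.4*s - 9.12 = (s - 2.4)(s + 3.8). Poles: -3.8, 2.4. All Re(p)<0: No (unstable)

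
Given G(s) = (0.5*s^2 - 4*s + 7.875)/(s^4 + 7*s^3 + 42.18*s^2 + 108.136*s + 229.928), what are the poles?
Set denominator = 0: s^4 + 7*s^3 + 42.18*s^2 + 108.136*s + 229.928 = (s^2 + 4.2*s + 14.02)(s^2 + 2.8*s + 16.4) = 0 → Poles: -1.4 + 3.8j, -1.4 - 3.8j, -2.1 + 3.1j, -2.1 - 3.1j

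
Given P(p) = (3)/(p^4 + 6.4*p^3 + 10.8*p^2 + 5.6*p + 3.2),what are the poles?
Set denominator = 0: p^4 + 6.4*p^3 + 10.8*p^2 + 5.6*p + 3.2 = (p + 2)(p + 4)(p^2 + 0.4*p + 0.4) = 0 → Poles: -0.2 + 0.6j, -0.2 - 0.6j, -2, -4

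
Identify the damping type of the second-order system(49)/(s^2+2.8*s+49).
Standard form: ωn²/(s²+2ζωn·s+ωn²) gives ωn=7, ζ=0.2.
Underdamped (ζ = 0.2 < 1)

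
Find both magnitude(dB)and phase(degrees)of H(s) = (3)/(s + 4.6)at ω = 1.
Substitute s = j*1: H(j1) = 0.622744 - 0.135379j.
|H| = 20*log₁₀(sqrt(Re²+Im²)) = -3.91 dB.
∠H = atan2(Im, Re) = -12.26°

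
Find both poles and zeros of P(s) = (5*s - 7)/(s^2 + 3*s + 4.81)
Set denominator = 0: s^2 + 3*s + 4.81 = 0 → Poles: -1.5 + 1.6j, -1.5 - 1.6j
Set numerator = 0: 5*s - 7 = 0 → Zeros: 1.4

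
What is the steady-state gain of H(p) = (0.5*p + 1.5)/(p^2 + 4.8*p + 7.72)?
DC gain = H(0) = num(0)/den(0) = 1.5/7.72 = 0.1943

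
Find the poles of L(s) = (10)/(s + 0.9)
Set denominator = 0: s + 0.9 = 0 → Poles: -0.9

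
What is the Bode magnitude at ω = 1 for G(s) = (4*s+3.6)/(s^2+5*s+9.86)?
Substitute s = j*1: G(j1) = 0.501413 + 0.168503j.
|G(j1)| = sqrt(Re² + Im²) = 0.529.
20*log₁₀(0.529) = -5.53 dB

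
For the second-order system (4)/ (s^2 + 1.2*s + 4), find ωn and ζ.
Standard form: ωn²/(s²+2ζωn·s+ωn²).
const=4=ωn² → ωn=2, s coeff=1.2=2ζωn → ζ=0.3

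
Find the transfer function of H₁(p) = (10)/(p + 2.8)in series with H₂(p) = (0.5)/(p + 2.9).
Series: H = H₁ · H₂ = (n₁·n₂)/(d₁·d₂).
Num: n₁·n₂ = 5. Den: d₁·d₂ = p^2 + 5.7*p + 8.12.
H(p) = (5)/(p^2 + 5.7*p + 8.12)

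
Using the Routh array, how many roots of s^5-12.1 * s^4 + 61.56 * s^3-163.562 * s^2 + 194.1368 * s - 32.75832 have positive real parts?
Routh array:
s^5: [1, 61.56, 194.1368]; s^4: [-12.1, -163.562, -32.75832]; s^3: [48.0425, 191.43]; s^2: [-115.348, -32.75832]; s^1: [177.786]; s^0: [-32.75832]
First column: [1, -12.1, 48.0425, -115.348, 177.786, -32.75832]. Sign changes = RHP roots = 5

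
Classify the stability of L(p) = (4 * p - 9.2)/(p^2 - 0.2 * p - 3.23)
Denominator: p^2 - 0.2*p - 3.23 = (p - 1.9)(p + 1.7). Poles: -1.7, 1.9. Unstable (1 pole(s) in RHP)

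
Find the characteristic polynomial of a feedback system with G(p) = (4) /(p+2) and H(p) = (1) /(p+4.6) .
Characteristic poly = G_den * H_den + G_num * H_num = (p^2 + 6.6*p + 9.2) + (4) = p^2 + 6.6*p + 13.2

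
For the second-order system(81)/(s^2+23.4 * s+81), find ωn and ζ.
Standard form: ωn²/(s²+2ζωn·s+ωn²).
const=81=ωn² → ωn=9, s coeff=23.4=2ζωn → ζ=1.3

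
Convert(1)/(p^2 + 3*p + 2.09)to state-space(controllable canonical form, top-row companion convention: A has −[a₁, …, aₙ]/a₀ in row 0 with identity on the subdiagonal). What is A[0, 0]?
Reachable canonical form for den = p^2 + 3*p + 2.09: top row of A = -[a₁,a₂,...,aₙ]/a₀, ones on the subdiagonal, zeros elsewhere.
A = [[-3, -2.09], [1, 0]].
A[0,0] = -3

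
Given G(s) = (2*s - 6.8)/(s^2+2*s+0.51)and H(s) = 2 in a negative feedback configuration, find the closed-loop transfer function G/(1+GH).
Closed-loop T = G/(1+GH).
Numerator: G_num * H_den = 2*s - 6.8.
Denominator: G_den * H_den + G_num * H_num = (s^2 + 2*s + 0.51) + (4*s - 13.6) = s^2 + 6*s - 13.09.
T(s) = (2*s - 6.8)/(s^2 + 6*s - 13.09)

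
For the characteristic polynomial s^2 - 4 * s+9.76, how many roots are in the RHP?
Poles: 2 + 2.4j, 2 - 2.4j. RHP poles (Re>0): 2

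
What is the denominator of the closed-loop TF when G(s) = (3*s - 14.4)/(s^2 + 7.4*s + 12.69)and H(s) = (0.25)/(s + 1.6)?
Characteristic poly = G_den * H_den + G_num * H_num = (s^3 + 9*s^2 + 24.53*s + 20.304) + (0.75*s - 3.6) = s^3 + 9*s^2 + 25.28*s + 16.704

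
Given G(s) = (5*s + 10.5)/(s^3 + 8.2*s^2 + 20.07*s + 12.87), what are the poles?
Set denominator = 0: s^3 + 8.2*s^2 + 20.07*s + 12.87 = (s + 3.3)(s + 1)(s + 3.9) = 0 → Poles: -1, -3.3, -3.9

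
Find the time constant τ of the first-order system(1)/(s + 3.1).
First-order system: τ = -1/pole. Pole = -3.1. τ = -1/(-3.1) = 0.3226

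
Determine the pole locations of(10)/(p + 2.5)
Set denominator = 0: p + 2.5 = 0 → Poles: -2.5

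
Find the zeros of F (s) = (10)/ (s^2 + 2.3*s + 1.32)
Numerator is a nonzero constant (10) → Zeros: none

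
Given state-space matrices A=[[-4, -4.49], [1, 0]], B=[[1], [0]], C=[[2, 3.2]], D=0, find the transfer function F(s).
F(s) = C(sI - A)⁻¹B + D.
Characteristic polynomial det(sI - A) = s^2 + 4*s + 4.49.
Numerator from C·adj(sI-A)·B + D·det(sI-A) = 2*s + 3.2.
F(s) = (2*s + 3.2)/(s^2 + 4*s + 4.49)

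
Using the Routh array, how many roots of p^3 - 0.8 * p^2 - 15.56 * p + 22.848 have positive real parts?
Routh array:
p^3: [1, -15.56]; p^2: [-0.8, 22.848]; p^1: [13]; p^0: [22.848]
First column: [1, -0.8, 13, 22.848]. Sign changes = RHP roots = 2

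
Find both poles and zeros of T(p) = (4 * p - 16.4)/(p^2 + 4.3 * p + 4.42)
Set denominator = 0: p^2 + 4.3*p + 4.42 = (p + 1.7)(p + 2.6) = 0 → Poles: -1.7, -2.6
Set numerator = 0: 4*p - 16.4 = 0 → Zeros: 4.1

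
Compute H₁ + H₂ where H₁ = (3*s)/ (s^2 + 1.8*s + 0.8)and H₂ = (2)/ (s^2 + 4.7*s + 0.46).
Parallel: H = H₁ + H₂ = (n₁·d₂ + n₂·d₁)/(d₁·d₂).
n₁·d₂ = 3*s^3 + 14.1*s^2 + 1.38*s. n₂·d₁ = 2*s^2 + 3.6*s + 1.6. Sum = 3*s^3 + 16.1*s^2 + 4.98*s + 1.6. d₁·d₂ = s^4 + 6.5*s^3 + 9.72*s^2 + 4.588*s + 0.368.
H(s) = (3*s^3 + 16.1*s^2 + 4.98*s + 1.6)/(s^4 + 6.5*s^3 + 9.72*s^2 + 4.588*s + 0.368)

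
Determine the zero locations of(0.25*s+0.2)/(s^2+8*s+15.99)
Set numerator = 0: 0.25*s + 0.2 = 0 → Zeros: -0.8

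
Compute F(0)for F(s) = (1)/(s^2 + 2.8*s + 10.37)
DC gain = F(0) = num(0)/den(0) = 1/10.37 = 0.09643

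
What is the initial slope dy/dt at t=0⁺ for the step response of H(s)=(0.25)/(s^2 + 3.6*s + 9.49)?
IVT: y'(0⁺) = lim_{s→∞} s²·Y(s) = lim_{s→∞} s·H(s).
deg(num) = 0, deg(den) = 2, relative degree = 2 ≥ 2, so s·H(s) → 0. Initial slope = 0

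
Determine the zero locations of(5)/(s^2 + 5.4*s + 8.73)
Numerator is a nonzero constant (5) → Zeros: none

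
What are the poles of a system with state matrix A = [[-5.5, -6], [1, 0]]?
Eigenvalues solve det(λI - A) = 0.
Characteristic polynomial: λ^2 + 5.5*λ + 6 = 0.
Factor: (λ + 1.5)(λ + 4) = 0.
Roots: -1.5, -4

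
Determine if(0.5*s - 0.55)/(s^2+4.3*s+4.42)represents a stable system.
Denominator: s^2 + 4.3*s + 4.42 = (s + 2.6)(s + 1.7). Poles: -1.7, -2.6. All Re(p)<0: Yes (stable)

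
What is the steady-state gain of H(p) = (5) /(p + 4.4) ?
DC gain = H(0) = num(0)/den(0) = 5/4.4 = 1.136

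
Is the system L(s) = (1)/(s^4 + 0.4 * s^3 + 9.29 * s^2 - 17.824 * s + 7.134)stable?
Denominator: s^4 + 0.4*s^3 + 9.29*s^2 - 17.824*s + 7.134 = (s - 0.6)(s - 1)(s^2 + 2*s + 11.89). Poles: -1 + 3.3j, -1 - 3.3j, 0.6, 1. All Re(p)<0: No (unstable)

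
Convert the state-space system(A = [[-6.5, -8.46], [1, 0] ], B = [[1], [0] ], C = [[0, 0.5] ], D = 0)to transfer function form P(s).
P(s) = C(sI - A)⁻¹B + D.
Characteristic polynomial det(sI - A) = s^2 + 6.5*s + 8.46.
Numerator from C·adj(sI-A)·B + D·det(sI-A) = 0.5.
P(s) = (0.5)/(s^2 + 6.5*s + 8.46)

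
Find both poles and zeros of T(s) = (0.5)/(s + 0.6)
Set denominator = 0: s + 0.6 = 0 → Poles: -0.6
Numerator is a nonzero constant (0.5) → Zeros: none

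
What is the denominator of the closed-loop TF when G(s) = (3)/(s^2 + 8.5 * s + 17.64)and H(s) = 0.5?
Characteristic poly = G_den * H_den + G_num * H_num = (s^2 + 8.5*s + 17.64) + (1.5) = s^2 + 8.5*s + 19.14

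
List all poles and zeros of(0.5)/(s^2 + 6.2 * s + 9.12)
Set denominator = 0: s^2 + 6.2*s + 9.12 = (s + 2.4)(s + 3.8) = 0 → Poles: -2.4, -3.8
Numerator is a nonzero constant (0.5) → Zeros: none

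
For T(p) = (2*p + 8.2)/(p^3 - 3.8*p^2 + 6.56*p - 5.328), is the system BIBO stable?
Denominator: p^3 - 3.8*p^2 + 6.56*p - 5.328 = (p - 1.8)(p^2 - 2*p + 2.96). Poles: 1 + 1.4j, 1 - 1.4j, 1.8. All Re(p)<0: No (unstable)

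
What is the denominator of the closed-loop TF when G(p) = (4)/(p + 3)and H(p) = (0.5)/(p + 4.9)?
Characteristic poly = G_den * H_den + G_num * H_num = (p^2 + 7.9*p + 14.7) + (2) = p^2 + 7.9*p + 16.7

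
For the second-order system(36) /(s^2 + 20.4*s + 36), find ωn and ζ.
Standard form: ωn²/(s²+2ζωn·s+ωn²).
const=36=ωn² → ωn=6, s coeff=20.4=2ζωn → ζ=1.7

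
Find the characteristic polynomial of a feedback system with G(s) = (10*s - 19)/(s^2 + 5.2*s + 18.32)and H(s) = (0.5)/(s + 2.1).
Characteristic poly = G_den * H_den + G_num * H_num = (s^3 + 7.3*s^2 + 29.24*s + 38.472) + (5*s - 9.5) = s^3 + 7.3*s^2 + 34.24*s + 28.972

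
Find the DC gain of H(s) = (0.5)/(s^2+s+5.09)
DC gain = H(0) = num(0)/den(0) = 0.5/5.09 = 0.09823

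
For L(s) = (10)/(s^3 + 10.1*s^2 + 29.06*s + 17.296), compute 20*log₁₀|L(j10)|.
Substitute s = j*10: L(j10) = -0.00666822 + 0.0047652j.
|L(j10)| = sqrt(Re² + Im²) = 0.008196.
20*log₁₀(0.008196) = -41.73 dB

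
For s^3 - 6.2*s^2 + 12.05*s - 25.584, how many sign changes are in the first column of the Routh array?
Routh array:
s^3: [1, 12.05]; s^2: [-6.2, -25.584]; s^1: [7.92355]; s^0: [-25.584]
First column: [1, -6.2, 7.92355, -25.584]. Sign changes = 3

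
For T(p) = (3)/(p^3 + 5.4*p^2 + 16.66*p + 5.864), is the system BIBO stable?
Denominator: p^3 + 5.4*p^2 + 16.66*p + 5.864 = (p + 0.4)(p^2 + 5*p + 14.66). Poles: -0.4, -2.5 + 2.9j, -2.5 - 2.9j. All Re(p)<0: Yes (stable)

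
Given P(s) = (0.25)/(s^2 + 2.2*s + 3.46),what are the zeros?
Numerator is a nonzero constant (0.25) → Zeros: none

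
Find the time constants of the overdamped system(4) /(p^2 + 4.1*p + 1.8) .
Overdamped: real poles at -0.5, -3.6. τ = -1/pole → τ₁ = 2, τ₂ = 0.2778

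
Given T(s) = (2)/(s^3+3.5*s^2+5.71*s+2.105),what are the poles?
Set denominator = 0: s^3 + 3.5*s^2 + 5.71*s + 2.105 = (s + 0.5)(s^2 + 3*s + 4.21) = 0 → Poles: -0.5, -1.5 + 1.4j, -1.5 - 1.4j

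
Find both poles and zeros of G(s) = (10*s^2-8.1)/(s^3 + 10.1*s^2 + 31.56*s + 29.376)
Set denominator = 0: s^3 + 10.1*s^2 + 31.56*s + 29.376 = (s + 3.6)(s + 1.7)(s + 4.8) = 0 → Poles: -1.7, -3.6, -4.8
Set numerator = 0: 10*s^2 - 8.1 = 10*(s + 0.9)(s - 0.9) = 0 → Zeros: -0.9, 0.9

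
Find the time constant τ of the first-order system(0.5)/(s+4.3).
First-order system: τ = -1/pole. Pole = -4.3. τ = -1/(-4.3) = 0.2326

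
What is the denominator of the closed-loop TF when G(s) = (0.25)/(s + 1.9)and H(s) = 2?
Characteristic poly = G_den * H_den + G_num * H_num = (s + 1.9) + (0.5) = s + 2.4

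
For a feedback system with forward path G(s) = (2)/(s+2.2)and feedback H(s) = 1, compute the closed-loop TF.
Closed-loop T = G/(1+GH).
Numerator: G_num * H_den = 2.
Denominator: G_den * H_den + G_num * H_num = (s + 2.2) + (2) = s + 4.2.
T(s) = (2)/(s + 4.2)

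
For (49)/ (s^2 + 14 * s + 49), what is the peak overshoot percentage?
Standard form: ωn²/(s²+2ζωn·s+ωn²) → ωn = 7, ζ = 1.
ζ ≥ 1, so the response is non-oscillatory: peak overshoot = 0%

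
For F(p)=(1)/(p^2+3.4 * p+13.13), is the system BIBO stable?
Denominator: p^2 + 3.4*p + 13.13. Poles: -1.7 + 3.2j, -1.7 - 3.2j. All Re(p)<0: Yes (stable)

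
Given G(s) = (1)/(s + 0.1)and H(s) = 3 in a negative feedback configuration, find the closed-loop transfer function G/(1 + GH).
Closed-loop T = G/(1+GH).
Numerator: G_num * H_den = 1.
Denominator: G_den * H_den + G_num * H_num = (s + 0.1) + (3) = s + 3.1.
T(s) = (1)/(s + 3.1)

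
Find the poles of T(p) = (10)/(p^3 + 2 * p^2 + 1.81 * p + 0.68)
Set denominator = 0: p^3 + 2*p^2 + 1.81*p + 0.68 = (p + 0.8)(p^2 + 1.2*p + 0.85) = 0 → Poles: -0.6 + 0.7j, -0.6 - 0.7j, -0.8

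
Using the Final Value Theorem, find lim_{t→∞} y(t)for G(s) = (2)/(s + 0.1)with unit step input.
FVT: lim_{t→∞} y(t) = lim_{s→0} s*Y(s) where Y(s) = G(s)/s.
= lim_{s→0} G(s) = G(0) = num(0)/den(0) = 2/0.1 = 20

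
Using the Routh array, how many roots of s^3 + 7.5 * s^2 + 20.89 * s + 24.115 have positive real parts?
Routh array:
s^3: [1, 20.89]; s^2: [7.5, 24.115]; s^1: [17.6747]; s^0: [24.115]
First column: [1, 7.5, 17.6747, 24.115]. Sign changes = RHP roots = 0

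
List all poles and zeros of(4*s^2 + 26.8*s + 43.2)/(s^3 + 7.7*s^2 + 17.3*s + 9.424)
Set denominator = 0: s^3 + 7.7*s^2 + 17.3*s + 9.424 = (s + 0.8)(s + 3.8)(s + 3.1) = 0 → Poles: -0.8, -3.1, -3.8
Set numerator = 0: 4*s^2 + 26.8*s + 43.2 = 4*(s + 4)(s + 2.7) = 0 → Zeros: -2.7, -4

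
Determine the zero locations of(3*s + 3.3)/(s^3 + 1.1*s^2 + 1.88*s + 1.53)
Set numerator = 0: 3*s + 3.3 = 0 → Zeros: -1.1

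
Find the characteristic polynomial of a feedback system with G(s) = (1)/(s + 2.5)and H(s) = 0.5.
Characteristic poly = G_den * H_den + G_num * H_num = (s + 2.5) + (0.5) = s + 3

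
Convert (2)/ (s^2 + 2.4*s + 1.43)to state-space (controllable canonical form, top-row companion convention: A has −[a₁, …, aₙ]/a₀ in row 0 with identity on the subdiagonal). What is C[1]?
Reachable canonical form: C = numerator coefficients (right-aligned, zero-padded to length n).
num = 2, C = [[0, 2]].
C[1] = 2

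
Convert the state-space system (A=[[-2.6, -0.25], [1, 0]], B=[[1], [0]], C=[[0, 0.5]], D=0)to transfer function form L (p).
L(p) = C(pI - A)⁻¹B + D.
Characteristic polynomial det(pI - A) = p^2 + 2.6*p + 0.25.
Numerator from C·adj(pI-A)·B + D·det(pI-A) = 0.5.
L(p) = (0.5)/(p^2 + 2.6*p + 0.25)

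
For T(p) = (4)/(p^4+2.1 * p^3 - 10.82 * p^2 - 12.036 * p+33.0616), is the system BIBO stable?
Denominator: p^4 + 2.1*p^3 - 10.82*p^2 - 12.036*p + 33.0616 = (p - 2.2)(p + 3.4)(p + 2.6)(p - 1.7). Poles: -2.6, -3.4, 1.7, 2.2. All Re(p)<0: No (unstable)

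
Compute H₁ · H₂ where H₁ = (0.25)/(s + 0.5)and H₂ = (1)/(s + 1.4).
Series: H = H₁ · H₂ = (n₁·n₂)/(d₁·d₂).
Num: n₁·n₂ = 0.25. Den: d₁·d₂ = s^2 + 1.9*s + 0.7.
H(s) = (0.25)/(s^2 + 1.9*s + 0.7)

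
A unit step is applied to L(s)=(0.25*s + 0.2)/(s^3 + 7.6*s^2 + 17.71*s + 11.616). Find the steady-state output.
FVT: lim_{t→∞} y(t) = lim_{s→0} s*Y(s) where Y(s) = L(s)/s.
= lim_{s→0} L(s) = L(0) = num(0)/den(0) = 0.2/11.616 = 0.01722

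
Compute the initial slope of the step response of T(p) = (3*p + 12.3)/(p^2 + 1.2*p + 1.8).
IVT: y'(0⁺) = lim_{p→∞} p²·Y(p) = lim_{p→∞} p·T(p).
deg(num) = 1, deg(den) = 2, relative degree = 1, so p·T(p) → (leading num)/(leading den) = 3/1 = 3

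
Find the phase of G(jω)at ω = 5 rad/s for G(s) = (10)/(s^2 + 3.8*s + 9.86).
Substitute s = j*5: G(j5) = -0.256515 - 0.321914j.
∠G(j5) = atan2(Im, Re) = atan2(-0.321914, -0.256515) = -128.55°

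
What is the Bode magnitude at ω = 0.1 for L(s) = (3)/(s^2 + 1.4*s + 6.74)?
Substitute s = j*0.1: L(j0.1) = 0.445572 - 0.00926897j.
|L(j0.1)| = sqrt(Re² + Im²) = 0.4457.
20*log₁₀(0.4457) = -7.02 dB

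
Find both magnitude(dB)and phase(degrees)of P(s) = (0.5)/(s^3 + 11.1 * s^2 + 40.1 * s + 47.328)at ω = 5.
Substitute s = j*5: P(j5) = -0.00196127 - 0.000643326j.
|P| = 20*log₁₀(sqrt(Re²+Im²)) = -53.71 dB.
∠P = atan2(Im, Re) = -161.84°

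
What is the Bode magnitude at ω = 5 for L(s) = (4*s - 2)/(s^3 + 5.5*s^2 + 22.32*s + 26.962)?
Substitute s = j*5: L(j5) = -0.00378474 - 0.180474j.
|L(j5)| = sqrt(Re² + Im²) = 0.1805.
20*log₁₀(0.1805) = -14.87 dB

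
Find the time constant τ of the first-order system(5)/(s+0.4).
First-order system: τ = -1/pole. Pole = -0.4. τ = -1/(-0.4) = 2.5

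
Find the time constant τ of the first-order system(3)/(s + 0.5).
First-order system: τ = -1/pole. Pole = -0.5. τ = -1/(-0.5) = 2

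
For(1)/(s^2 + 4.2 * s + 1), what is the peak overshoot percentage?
Standard form: ωn²/(s²+2ζωn·s+ωn²) → ωn = 1, ζ = 2.1.
ζ ≥ 1, so the response is non-oscillatory: peak overshoot = 0%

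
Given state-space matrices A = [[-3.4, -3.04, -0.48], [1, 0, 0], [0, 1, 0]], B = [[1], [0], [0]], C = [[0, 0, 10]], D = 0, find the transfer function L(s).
L(s) = C(sI - A)⁻¹B + D.
Characteristic polynomial det(sI - A) = s^3 + 3.4*s^2 + 3.04*s + 0.48.
Numerator from C·adj(sI-A)·B + D·det(sI-A) = 10.
L(s) = (10)/(s^3 + 3.4*s^2 + 3.04*s + 0.48)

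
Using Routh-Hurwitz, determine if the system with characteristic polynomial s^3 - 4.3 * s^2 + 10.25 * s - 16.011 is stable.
Routh array:
s^3: [1, 10.25]; s^2: [-4.3, -16.011]; s^1: [6.52651]; s^0: [-16.011]
First column: [1, -4.3, 6.52651, -16.011]. Sign changes = 3.
No, unstable (3 RHP root(s))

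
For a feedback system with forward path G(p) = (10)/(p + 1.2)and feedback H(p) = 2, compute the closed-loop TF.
Closed-loop T = G/(1+GH).
Numerator: G_num * H_den = 10.
Denominator: G_den * H_den + G_num * H_num = (p + 1.2) + (20) = p + 21.2.
T(p) = (10)/(p + 21.2)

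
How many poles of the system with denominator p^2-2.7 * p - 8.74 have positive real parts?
p^2 - 2.7*p - 8.74 = (p - 4.6)(p + 1.9). Poles: -1.9, 4.6. RHP poles (Re>0): 1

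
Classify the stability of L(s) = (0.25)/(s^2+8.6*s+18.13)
Denominator: s^2 + 8.6*s + 18.13 = (s + 3.7)(s + 4.9). Poles: -3.7, -4.9. Stable (all poles in LHP)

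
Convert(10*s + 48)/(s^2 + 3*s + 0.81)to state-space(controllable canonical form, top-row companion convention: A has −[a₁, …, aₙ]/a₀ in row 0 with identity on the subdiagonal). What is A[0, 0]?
Reachable canonical form for den = s^2 + 3*s + 0.81: top row of A = -[a₁,a₂,...,aₙ]/a₀, ones on the subdiagonal, zeros elsewhere.
A = [[-3, -0.81], [1, 0]].
A[0,0] = -3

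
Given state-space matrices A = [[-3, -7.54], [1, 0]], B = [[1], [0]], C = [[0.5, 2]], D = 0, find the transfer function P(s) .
P(s) = C(sI - A)⁻¹B + D.
Characteristic polynomial det(sI - A) = s^2 + 3*s + 7.54.
Numerator from C·adj(sI-A)·B + D·det(sI-A) = 0.5*s + 2.
P(s) = (0.5*s + 2)/(s^2 + 3*s + 7.54)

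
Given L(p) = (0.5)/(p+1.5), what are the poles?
Set denominator = 0: p + 1.5 = 0 → Poles: -1.5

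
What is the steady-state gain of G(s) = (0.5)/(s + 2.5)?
DC gain = G(0) = num(0)/den(0) = 0.5/2.5 = 0.2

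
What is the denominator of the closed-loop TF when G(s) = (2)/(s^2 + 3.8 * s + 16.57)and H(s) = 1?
Characteristic poly = G_den * H_den + G_num * H_num = (s^2 + 3.8*s + 16.57) + (2) = s^2 + 3.8*s + 18.57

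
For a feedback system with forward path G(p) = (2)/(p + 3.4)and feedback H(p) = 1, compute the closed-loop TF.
Closed-loop T = G/(1+GH).
Numerator: G_num * H_den = 2.
Denominator: G_den * H_den + G_num * H_num = (p + 3.4) + (2) = p + 5.4.
T(p) = (2)/(p + 5.4)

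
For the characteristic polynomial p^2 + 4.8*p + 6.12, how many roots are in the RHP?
Poles: -2.4 + 0.6j, -2.4 - 0.6j. RHP poles (Re>0): 0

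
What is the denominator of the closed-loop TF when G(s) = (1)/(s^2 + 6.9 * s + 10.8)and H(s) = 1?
Characteristic poly = G_den * H_den + G_num * H_num = (s^2 + 6.9*s + 10.8) + (1) = s^2 + 6.9*s + 11.8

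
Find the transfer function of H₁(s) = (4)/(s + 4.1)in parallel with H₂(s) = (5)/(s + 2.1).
Parallel: H = H₁ + H₂ = (n₁·d₂ + n₂·d₁)/(d₁·d₂).
n₁·d₂ = 4*s + 8.4. n₂·d₁ = 5*s + 20.5. Sum = 9*s + 28.9. d₁·d₂ = s^2 + 6.2*s + 8.61.
H(s) = (9*s + 28.9)/(s^2 + 6.2*s + 8.61)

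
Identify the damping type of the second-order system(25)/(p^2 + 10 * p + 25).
Standard form: ωn²/(p²+2ζωn·p+ωn²) gives ωn=5, ζ=1.
Critically damped (ζ = 1)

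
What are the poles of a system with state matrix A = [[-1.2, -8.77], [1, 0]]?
Eigenvalues solve det(λI - A) = 0.
Characteristic polynomial: λ^2 + 1.2*λ + 8.77 = 0.
Roots: -0.6 + 2.9j, -0.6 - 2.9j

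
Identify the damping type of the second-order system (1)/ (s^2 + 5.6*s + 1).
Standard form: ωn²/(s²+2ζωn·s+ωn²) gives ωn=1, ζ=2.8.
Overdamped (ζ = 2.8 > 1)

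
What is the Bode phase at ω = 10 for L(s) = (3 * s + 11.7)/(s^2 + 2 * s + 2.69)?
Substitute s = j*10: L(j10) = -0.0545662 - 0.319508j.
∠L(j10) = atan2(Im, Re) = atan2(-0.319508, -0.0545662) = -99.69°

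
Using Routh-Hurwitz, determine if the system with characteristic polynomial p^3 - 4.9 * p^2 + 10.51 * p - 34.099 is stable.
Routh array:
p^3: [1, 10.51]; p^2: [-4.9, -34.099]; p^1: [3.55102]; p^0: [-34.099]
First column: [1, -4.9, 3.55102, -34.099]. Sign changes = 3.
No, unstable (3 RHP root(s))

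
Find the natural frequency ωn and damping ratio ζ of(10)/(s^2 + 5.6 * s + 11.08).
Underdamped: complex pole -2.8 + 1.8j. ωn = |pole| = 3.329, ζ = -Re(pole)/ωn = 0.8412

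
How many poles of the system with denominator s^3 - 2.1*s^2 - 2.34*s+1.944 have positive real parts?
s^3 - 2.1*s^2 - 2.34*s + 1.944 = (s - 0.6)(s + 1.2)(s - 2.7). Poles: -1.2, 0.6, 2.7. RHP poles (Re>0): 2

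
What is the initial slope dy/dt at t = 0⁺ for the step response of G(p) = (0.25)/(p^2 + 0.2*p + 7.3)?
IVT: y'(0⁺) = lim_{p→∞} p²·Y(p) = lim_{p→∞} p·G(p).
deg(num) = 0, deg(den) = 2, relative degree = 2 ≥ 2, so p·G(p) → 0. Initial slope = 0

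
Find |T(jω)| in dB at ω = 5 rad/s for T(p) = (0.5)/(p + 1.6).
Substitute p = j*5: T(j5) = 0.0290276 - 0.0907112j.
|T(j5)| = sqrt(Re² + Im²) = 0.09524.
20*log₁₀(0.09524) = -20.42 dB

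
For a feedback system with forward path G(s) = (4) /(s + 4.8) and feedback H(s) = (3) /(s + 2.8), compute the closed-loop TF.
Closed-loop T = G/(1+GH).
Numerator: G_num * H_den = 4*s + 11.2.
Denominator: G_den * H_den + G_num * H_num = (s^2 + 7.6*s + 13.44) + (12) = s^2 + 7.6*s + 25.44.
T(s) = (4*s + 11.2)/(s^2 + 7.6*s + 25.44)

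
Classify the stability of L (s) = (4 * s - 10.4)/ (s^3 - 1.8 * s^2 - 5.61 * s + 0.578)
Denominator: s^3 - 1.8*s^2 - 5.61*s + 0.578 = (s - 3.4)(s - 0.1)(s + 1.7). Poles: -1.7, 0.1, 3.4. Unstable (2 pole(s) in RHP)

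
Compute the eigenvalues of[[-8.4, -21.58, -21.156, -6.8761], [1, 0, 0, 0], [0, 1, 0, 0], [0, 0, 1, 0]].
Eigenvalues solve det(λI - A) = 0.
Characteristic polynomial: λ^4 + 8.4*λ^3 + 21.58*λ^2 + 21.156*λ + 6.8761 = 0.
Factor: (λ + 4.7)(λ + 1.9)(λ + 0.7)(λ + 1.1) = 0.
Roots: -0.7, -1.1, -1.9, -4.7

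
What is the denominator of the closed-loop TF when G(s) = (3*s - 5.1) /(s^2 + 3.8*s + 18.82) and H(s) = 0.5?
Characteristic poly = G_den * H_den + G_num * H_num = (s^2 + 3.8*s + 18.82) + (1.5*s - 2.55) = s^2 + 5.3*s + 16.27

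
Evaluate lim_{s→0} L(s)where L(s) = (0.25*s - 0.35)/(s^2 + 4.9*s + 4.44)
DC gain = L(0) = num(0)/den(0) = -0.35/4.44 = -0.07883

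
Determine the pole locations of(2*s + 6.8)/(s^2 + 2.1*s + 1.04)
Set denominator = 0: s^2 + 2.1*s + 1.04 = (s + 0.8)(s + 1.3) = 0 → Poles: -0.8, -1.3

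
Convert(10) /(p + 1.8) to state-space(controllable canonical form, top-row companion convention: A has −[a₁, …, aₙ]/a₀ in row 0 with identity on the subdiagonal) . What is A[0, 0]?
Reachable canonical form for den = p + 1.8: top row of A = -[a₁,a₂,...,aₙ]/a₀, ones on the subdiagonal, zeros elsewhere.
A = [[-1.8]].
A[0,0] = -1.8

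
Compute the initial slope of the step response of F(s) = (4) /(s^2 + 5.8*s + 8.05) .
IVT: y'(0⁺) = lim_{s→∞} s²·Y(s) = lim_{s→∞} s·F(s).
deg(num) = 0, deg(den) = 2, relative degree = 2 ≥ 2, so s·F(s) → 0. Initial slope = 0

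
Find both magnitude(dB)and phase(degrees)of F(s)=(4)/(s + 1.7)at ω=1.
Substitute s = j*1: F(j1) = 1.74807 - 1.02828j.
|F| = 20*log₁₀(sqrt(Re²+Im²)) = 6.14 dB.
∠F = atan2(Im, Re) = -30.47°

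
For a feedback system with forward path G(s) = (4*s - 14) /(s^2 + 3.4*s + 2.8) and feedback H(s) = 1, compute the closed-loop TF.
Closed-loop T = G/(1+GH).
Numerator: G_num * H_den = 4*s - 14.
Denominator: G_den * H_den + G_num * H_num = (s^2 + 3.4*s + 2.8) + (4*s - 14) = s^2 + 7.4*s - 11.2.
T(s) = (4*s - 14)/(s^2 + 7.4*s - 11.2)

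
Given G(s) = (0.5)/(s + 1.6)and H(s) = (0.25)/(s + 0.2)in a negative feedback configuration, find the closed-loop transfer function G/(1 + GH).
Closed-loop T = G/(1+GH).
Numerator: G_num * H_den = 0.5*s + 0.1.
Denominator: G_den * H_den + G_num * H_num = (s^2 + 1.8*s + 0.32) + (0.125) = s^2 + 1.8*s + 0.445.
T(s) = (0.5*s + 0.1)/(s^2 + 1.8*s + 0.445)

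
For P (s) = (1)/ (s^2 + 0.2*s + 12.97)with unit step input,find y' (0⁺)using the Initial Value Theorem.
IVT: y'(0⁺) = lim_{s→∞} s²·Y(s) = lim_{s→∞} s·P(s).
deg(num) = 0, deg(den) = 2, relative degree = 2 ≥ 2, so s·P(s) → 0. Initial slope = 0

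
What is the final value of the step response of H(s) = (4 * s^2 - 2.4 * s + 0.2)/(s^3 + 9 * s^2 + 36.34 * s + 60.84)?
FVT: lim_{t→∞} y(t) = lim_{s→0} s*Y(s) where Y(s) = H(s)/s.
= lim_{s→0} H(s) = H(0) = num(0)/den(0) = 0.2/60.84 = 0.003287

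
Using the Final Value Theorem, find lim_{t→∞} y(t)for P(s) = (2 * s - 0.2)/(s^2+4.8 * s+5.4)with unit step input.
FVT: lim_{t→∞} y(t) = lim_{s→0} s*Y(s) where Y(s) = P(s)/s.
= lim_{s→0} P(s) = P(0) = num(0)/den(0) = -0.2/5.4 = -0.03704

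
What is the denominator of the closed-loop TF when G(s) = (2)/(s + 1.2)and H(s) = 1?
Characteristic poly = G_den * H_den + G_num * H_num = (s + 1.2) + (2) = s + 3.2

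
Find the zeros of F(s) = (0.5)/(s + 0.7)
Numerator is a nonzero constant (0.5) → Zeros: none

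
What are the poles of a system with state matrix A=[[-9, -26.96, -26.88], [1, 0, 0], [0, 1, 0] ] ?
Eigenvalues solve det(λI - A) = 0.
Characteristic polynomial: λ^3 + 9*λ^2 + 26.96*λ + 26.88 = 0.
Factor: (λ + 3.2)(λ + 3)(λ + 2.8) = 0.
Roots: -2.8, -3, -3.2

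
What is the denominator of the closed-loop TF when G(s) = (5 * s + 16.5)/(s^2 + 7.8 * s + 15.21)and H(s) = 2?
Characteristic poly = G_den * H_den + G_num * H_num = (s^2 + 7.8*s + 15.21) + (10*s + 33) = s^2 + 17.8*s + 48.21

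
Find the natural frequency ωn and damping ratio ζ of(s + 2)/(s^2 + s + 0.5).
Underdamped: complex pole -0.5 + 0.5j. ωn = |pole| = 0.7071, ζ = -Re(pole)/ωn = 0.7071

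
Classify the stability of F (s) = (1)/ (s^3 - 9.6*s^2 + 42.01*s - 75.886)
Denominator: s^3 - 9.6*s^2 + 42.01*s - 75.886 = (s - 3.8)(s^2 - 5.8*s + 19.97). Poles: 2.9 + 3.4j, 2.9 - 3.4j, 3.8. Unstable (3 pole(s) in RHP)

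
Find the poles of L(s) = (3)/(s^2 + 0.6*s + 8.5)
Set denominator = 0: s^2 + 0.6*s + 8.5 = 0 → Poles: -0.3 + 2.9j, -0.3 - 2.9j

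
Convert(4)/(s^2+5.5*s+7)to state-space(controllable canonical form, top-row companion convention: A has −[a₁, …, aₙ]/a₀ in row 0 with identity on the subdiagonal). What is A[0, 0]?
Reachable canonical form for den = s^2 + 5.5*s + 7: top row of A = -[a₁,a₂,...,aₙ]/a₀, ones on the subdiagonal, zeros elsewhere.
A = [[-5.5, -7], [1, 0]].
A[0,0] = -5.5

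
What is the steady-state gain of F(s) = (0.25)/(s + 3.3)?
DC gain = F(0) = num(0)/den(0) = 0.25/3.3 = 0.07576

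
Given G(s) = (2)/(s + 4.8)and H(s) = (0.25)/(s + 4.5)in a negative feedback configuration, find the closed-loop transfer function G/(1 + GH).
Closed-loop T = G/(1+GH).
Numerator: G_num * H_den = 2*s + 9.
Denominator: G_den * H_den + G_num * H_num = (s^2 + 9.3*s + 21.6) + (0.5) = s^2 + 9.3*s + 22.1.
T(s) = (2*s + 9)/(s^2 + 9.3*s + 22.1)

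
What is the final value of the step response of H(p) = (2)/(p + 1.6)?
FVT: lim_{t→∞} y(t) = lim_{p→0} p*Y(p) where Y(p) = H(p)/p.
= lim_{p→0} H(p) = H(0) = num(0)/den(0) = 2/1.6 = 1.25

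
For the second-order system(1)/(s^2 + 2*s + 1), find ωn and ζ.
Standard form: ωn²/(s²+2ζωn·s+ωn²).
const=1=ωn² → ωn=1, s coeff=2=2ζωn → ζ=1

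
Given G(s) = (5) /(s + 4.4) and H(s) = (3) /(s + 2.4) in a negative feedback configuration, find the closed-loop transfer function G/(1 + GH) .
Closed-loop T = G/(1+GH).
Numerator: G_num * H_den = 5*s + 12.
Denominator: G_den * H_den + G_num * H_num = (s^2 + 6.8*s + 10.56) + (15) = s^2 + 6.8*s + 25.56.
T(s) = (5*s + 12)/(s^2 + 6.8*s + 25.56)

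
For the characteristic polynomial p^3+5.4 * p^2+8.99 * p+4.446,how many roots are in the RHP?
p^3 + 5.4*p^2 + 8.99*p + 4.446 = (p + 0.9)(p + 2.6)(p + 1.9). Poles: -0.9, -1.9, -2.6. RHP poles (Re>0): 0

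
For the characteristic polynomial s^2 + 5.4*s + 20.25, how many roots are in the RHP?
Poles: -2.7 + 3.6j, -2.7 - 3.6j. RHP poles (Re>0): 0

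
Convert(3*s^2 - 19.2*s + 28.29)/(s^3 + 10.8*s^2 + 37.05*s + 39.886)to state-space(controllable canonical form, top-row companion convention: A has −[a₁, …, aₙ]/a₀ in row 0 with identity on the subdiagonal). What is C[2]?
Reachable canonical form: C = numerator coefficients (right-aligned, zero-padded to length n).
num = 3*s^2 - 19.2*s + 28.29, C = [[3, -19.2, 28.29]].
C[2] = 28.29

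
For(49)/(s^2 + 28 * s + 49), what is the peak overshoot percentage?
Standard form: ωn²/(s²+2ζωn·s+ωn²) → ωn = 7, ζ = 2.
ζ ≥ 1, so the response is non-oscillatory: peak overshoot = 0%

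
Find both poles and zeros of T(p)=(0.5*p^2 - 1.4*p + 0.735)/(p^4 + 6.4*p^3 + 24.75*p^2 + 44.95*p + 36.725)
Set denominator = 0: p^4 + 6.4*p^3 + 24.75*p^2 + 44.95*p + 36.725 = (p^2 + 3.4*p + 11.3)(p^2 + 3*p + 3.25) = 0 → Poles: -1.5 + 1j, -1.5 - 1j, -1.7 + 2.9j, -1.7 - 2.9j
Set numerator = 0: 0.5*p^2 - 1.4*p + 0.735 = 0.5*(p - 0.7)(p - 2.1) = 0 → Zeros: 0.7, 2.1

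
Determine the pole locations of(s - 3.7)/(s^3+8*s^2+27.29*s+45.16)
Set denominator = 0: s^3 + 8*s^2 + 27.29*s + 45.16 = (s + 4)(s^2 + 4*s + 11.29) = 0 → Poles: -2 + 2.7j, -2 - 2.7j, -4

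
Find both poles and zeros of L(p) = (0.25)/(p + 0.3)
Set denominator = 0: p + 0.3 = 0 → Poles: -0.3
Numerator is a nonzero constant (0.25) → Zeros: none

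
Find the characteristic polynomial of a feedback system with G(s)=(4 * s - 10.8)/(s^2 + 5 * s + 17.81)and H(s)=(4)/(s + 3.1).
Characteristic poly = G_den * H_den + G_num * H_num = (s^3 + 8.1*s^2 + 33.31*s + 55.211) + (16*s - 43.2) = s^3 + 8.1*s^2 + 49.31*s + 12.011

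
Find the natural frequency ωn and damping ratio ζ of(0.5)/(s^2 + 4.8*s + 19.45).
Underdamped: complex pole -2.4 + 3.7j. ωn = |pole| = 4.41, ζ = -Re(pole)/ωn = 0.5442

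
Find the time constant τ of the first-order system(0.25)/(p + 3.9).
First-order system: τ = -1/pole. Pole = -3.9. τ = -1/(-3.9) = 0.2564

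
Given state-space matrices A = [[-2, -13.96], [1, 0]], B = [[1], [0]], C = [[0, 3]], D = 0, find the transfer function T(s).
T(s) = C(sI - A)⁻¹B + D.
Characteristic polynomial det(sI - A) = s^2 + 2*s + 13.96.
Numerator from C·adj(sI-A)·B + D·det(sI-A) = 3.
T(s) = (3)/(s^2 + 2*s + 13.96)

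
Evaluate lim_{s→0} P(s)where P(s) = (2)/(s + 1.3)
DC gain = P(0) = num(0)/den(0) = 2/1.3 = 1.538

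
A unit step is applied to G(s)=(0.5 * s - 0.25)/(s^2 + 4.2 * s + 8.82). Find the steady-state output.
FVT: lim_{t→∞} y(t) = lim_{s→0} s*Y(s) where Y(s) = G(s)/s.
= lim_{s→0} G(s) = G(0) = num(0)/den(0) = -0.25/8.82 = -0.02834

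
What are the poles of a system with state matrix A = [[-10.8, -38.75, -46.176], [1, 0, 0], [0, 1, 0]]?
Eigenvalues solve det(λI - A) = 0.
Characteristic polynomial: λ^3 + 10.8*λ^2 + 38.75*λ + 46.176 = 0.
Factor: (λ + 3.7)(λ + 3.9)(λ + 3.2) = 0.
Roots: -3.2, -3.7, -3.9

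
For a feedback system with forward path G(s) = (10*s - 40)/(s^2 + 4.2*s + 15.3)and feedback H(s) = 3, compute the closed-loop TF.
Closed-loop T = G/(1+GH).
Numerator: G_num * H_den = 10*s - 40.
Denominator: G_den * H_den + G_num * H_num = (s^2 + 4.2*s + 15.3) + (30*s - 120) = s^2 + 34.2*s - 104.7.
T(s) = (10*s - 40)/(s^2 + 34.2*s - 104.7)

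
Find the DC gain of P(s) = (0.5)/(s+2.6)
DC gain = P(0) = num(0)/den(0) = 0.5/2.6 = 0.1923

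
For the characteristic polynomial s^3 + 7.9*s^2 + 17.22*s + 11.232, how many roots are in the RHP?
s^3 + 7.9*s^2 + 17.22*s + 11.232 = (s + 1.3)(s + 4.8)(s + 1.8). Poles: -1.3, -1.8, -4.8. RHP poles (Re>0): 0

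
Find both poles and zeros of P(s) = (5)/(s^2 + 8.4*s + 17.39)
Set denominator = 0: s^2 + 8.4*s + 17.39 = (s + 4.7)(s + 3.7) = 0 → Poles: -3.7, -4.7
Numerator is a nonzero constant (5) → Zeros: none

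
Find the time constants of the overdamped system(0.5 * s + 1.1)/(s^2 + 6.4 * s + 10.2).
Overdamped: real poles at -3.4, -3. τ = -1/pole → τ₁ = 0.2941, τ₂ = 0.3333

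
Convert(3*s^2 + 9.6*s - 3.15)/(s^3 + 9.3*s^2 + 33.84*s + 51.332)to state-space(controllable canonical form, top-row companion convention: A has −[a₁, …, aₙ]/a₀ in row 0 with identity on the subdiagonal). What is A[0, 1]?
Reachable canonical form for den = s^3 + 9.3*s^2 + 33.84*s + 51.332: top row of A = -[a₁,a₂,...,aₙ]/a₀, ones on the subdiagonal, zeros elsewhere.
A = [[-9.3, -33.84, -51.332], [1, 0, 0], [0, 1, 0]].
A[0,1] = -33.84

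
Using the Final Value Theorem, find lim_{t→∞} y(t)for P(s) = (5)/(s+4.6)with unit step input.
FVT: lim_{t→∞} y(t) = lim_{s→0} s*Y(s) where Y(s) = P(s)/s.
= lim_{s→0} P(s) = P(0) = num(0)/den(0) = 5/4.6 = 1.087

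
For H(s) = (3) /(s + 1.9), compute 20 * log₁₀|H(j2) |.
Substitute s = j*2: H(j2) = 0.749014 - 0.788436j.
|H(j2)| = sqrt(Re² + Im²) = 1.087.
20*log₁₀(1.087) = 0.73 dB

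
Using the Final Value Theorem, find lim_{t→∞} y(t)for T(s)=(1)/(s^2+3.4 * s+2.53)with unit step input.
FVT: lim_{t→∞} y(t) = lim_{s→0} s*Y(s) where Y(s) = T(s)/s.
= lim_{s→0} T(s) = T(0) = num(0)/den(0) = 1/2.53 = 0.3953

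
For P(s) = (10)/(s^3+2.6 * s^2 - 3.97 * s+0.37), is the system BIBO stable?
Denominator: s^3 + 2.6*s^2 - 3.97*s + 0.37 = (s - 0.1)(s + 3.7)(s - 1). Poles: -3.7, 0.1, 1. All Re(p)<0: No (unstable)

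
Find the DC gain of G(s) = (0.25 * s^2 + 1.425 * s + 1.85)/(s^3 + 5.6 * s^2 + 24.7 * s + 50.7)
DC gain = G(0) = num(0)/den(0) = 1.85/50.7 = 0.03649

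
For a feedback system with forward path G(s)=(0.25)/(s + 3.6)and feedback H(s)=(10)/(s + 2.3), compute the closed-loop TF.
Closed-loop T = G/(1+GH).
Numerator: G_num * H_den = 0.25*s + 0.575.
Denominator: G_den * H_den + G_num * H_num = (s^2 + 5.9*s + 8.28) + (2.5) = s^2 + 5.9*s + 10.78.
T(s) = (0.25*s + 0.575)/(s^2 + 5.9*s + 10.78)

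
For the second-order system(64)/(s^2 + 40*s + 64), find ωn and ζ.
Standard form: ωn²/(s²+2ζωn·s+ωn²).
const=64=ωn² → ωn=8, s coeff=40=2ζωn → ζ=2.5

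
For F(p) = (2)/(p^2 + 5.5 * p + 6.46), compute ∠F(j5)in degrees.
Substitute p = j*5: F(j5) = -0.0337097 - 0.0500008j.
∠F(j5) = atan2(Im, Re) = atan2(-0.0500008, -0.0337097) = -123.99°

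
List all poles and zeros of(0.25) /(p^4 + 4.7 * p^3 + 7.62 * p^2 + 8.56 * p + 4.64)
Set denominator = 0: p^4 + 4.7*p^3 + 7.62*p^2 + 8.56*p + 4.64 = (p + 2.9)(p + 1)(p^2 + 0.8*p + 1.6) = 0 → Poles: -0.4 + 1.2j, -0.4 - 1.2j, -1, -2.9
Numerator is a nonzero constant (0.25) → Zeros: none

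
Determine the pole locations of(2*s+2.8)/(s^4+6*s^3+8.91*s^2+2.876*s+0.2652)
Set denominator = 0: s^4 + 6*s^3 + 8.91*s^2 + 2.876*s + 0.2652 = (s + 0.2)(s + 0.2)(s + 3.9)(s + 1.7) = 0 → Poles: -0.2, -0.2, -1.7, -3.9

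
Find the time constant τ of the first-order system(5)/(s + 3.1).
First-order system: τ = -1/pole. Pole = -3.1. τ = -1/(-3.1) = 0.3226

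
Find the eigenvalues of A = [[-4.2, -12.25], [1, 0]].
Eigenvalues solve det(λI - A) = 0.
Characteristic polynomial: λ^2 + 4.2*λ + 12.25 = 0.
Roots: -2.1 + 2.8j, -2.1 - 2.8j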